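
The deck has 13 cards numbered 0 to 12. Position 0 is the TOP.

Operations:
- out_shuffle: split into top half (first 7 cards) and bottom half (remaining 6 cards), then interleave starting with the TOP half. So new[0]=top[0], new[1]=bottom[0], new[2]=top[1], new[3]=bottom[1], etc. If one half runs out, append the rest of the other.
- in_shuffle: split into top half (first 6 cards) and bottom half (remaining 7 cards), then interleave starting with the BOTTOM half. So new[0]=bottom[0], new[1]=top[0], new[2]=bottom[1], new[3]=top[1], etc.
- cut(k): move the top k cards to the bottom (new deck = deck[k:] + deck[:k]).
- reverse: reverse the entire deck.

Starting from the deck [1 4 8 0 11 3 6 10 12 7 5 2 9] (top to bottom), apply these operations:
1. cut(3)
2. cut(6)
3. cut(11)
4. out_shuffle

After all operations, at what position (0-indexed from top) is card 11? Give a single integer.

After op 1 (cut(3)): [0 11 3 6 10 12 7 5 2 9 1 4 8]
After op 2 (cut(6)): [7 5 2 9 1 4 8 0 11 3 6 10 12]
After op 3 (cut(11)): [10 12 7 5 2 9 1 4 8 0 11 3 6]
After op 4 (out_shuffle): [10 4 12 8 7 0 5 11 2 3 9 6 1]
Card 11 is at position 7.

Answer: 7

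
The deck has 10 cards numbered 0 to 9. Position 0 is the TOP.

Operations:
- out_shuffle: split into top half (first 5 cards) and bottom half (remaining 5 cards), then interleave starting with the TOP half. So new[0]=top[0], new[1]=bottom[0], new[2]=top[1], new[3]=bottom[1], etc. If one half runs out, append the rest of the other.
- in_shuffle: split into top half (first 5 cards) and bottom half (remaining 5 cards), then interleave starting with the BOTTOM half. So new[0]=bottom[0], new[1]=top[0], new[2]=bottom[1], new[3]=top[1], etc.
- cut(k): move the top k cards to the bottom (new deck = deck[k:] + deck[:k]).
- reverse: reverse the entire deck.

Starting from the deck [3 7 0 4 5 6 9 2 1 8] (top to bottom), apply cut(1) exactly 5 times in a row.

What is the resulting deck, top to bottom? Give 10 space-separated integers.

Answer: 6 9 2 1 8 3 7 0 4 5

Derivation:
After op 1 (cut(1)): [7 0 4 5 6 9 2 1 8 3]
After op 2 (cut(1)): [0 4 5 6 9 2 1 8 3 7]
After op 3 (cut(1)): [4 5 6 9 2 1 8 3 7 0]
After op 4 (cut(1)): [5 6 9 2 1 8 3 7 0 4]
After op 5 (cut(1)): [6 9 2 1 8 3 7 0 4 5]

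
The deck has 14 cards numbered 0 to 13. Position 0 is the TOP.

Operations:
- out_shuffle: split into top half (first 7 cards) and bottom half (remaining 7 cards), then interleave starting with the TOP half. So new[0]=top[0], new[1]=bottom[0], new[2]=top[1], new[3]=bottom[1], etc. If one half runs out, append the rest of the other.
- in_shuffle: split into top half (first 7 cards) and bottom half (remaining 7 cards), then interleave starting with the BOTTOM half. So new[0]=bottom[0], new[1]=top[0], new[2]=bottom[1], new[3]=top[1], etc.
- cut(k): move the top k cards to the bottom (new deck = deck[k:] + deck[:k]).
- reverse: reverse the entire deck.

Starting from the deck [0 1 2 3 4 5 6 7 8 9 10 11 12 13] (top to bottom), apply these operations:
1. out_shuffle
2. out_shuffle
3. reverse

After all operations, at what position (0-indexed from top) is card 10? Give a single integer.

After op 1 (out_shuffle): [0 7 1 8 2 9 3 10 4 11 5 12 6 13]
After op 2 (out_shuffle): [0 10 7 4 1 11 8 5 2 12 9 6 3 13]
After op 3 (reverse): [13 3 6 9 12 2 5 8 11 1 4 7 10 0]
Card 10 is at position 12.

Answer: 12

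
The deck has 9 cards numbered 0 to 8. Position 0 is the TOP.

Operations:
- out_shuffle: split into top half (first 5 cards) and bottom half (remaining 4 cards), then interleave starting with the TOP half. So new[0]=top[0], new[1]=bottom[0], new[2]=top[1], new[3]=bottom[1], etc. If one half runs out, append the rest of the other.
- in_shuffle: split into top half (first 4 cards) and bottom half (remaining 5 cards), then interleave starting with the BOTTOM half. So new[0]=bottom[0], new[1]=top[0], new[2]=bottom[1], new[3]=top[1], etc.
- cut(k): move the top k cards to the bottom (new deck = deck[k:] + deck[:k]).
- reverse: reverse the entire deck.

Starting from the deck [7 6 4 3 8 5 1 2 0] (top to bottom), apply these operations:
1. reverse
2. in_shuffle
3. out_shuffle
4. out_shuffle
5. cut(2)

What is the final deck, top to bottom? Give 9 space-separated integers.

Answer: 1 2 0 7 6 4 3 8 5

Derivation:
After op 1 (reverse): [0 2 1 5 8 3 4 6 7]
After op 2 (in_shuffle): [8 0 3 2 4 1 6 5 7]
After op 3 (out_shuffle): [8 1 0 6 3 5 2 7 4]
After op 4 (out_shuffle): [8 5 1 2 0 7 6 4 3]
After op 5 (cut(2)): [1 2 0 7 6 4 3 8 5]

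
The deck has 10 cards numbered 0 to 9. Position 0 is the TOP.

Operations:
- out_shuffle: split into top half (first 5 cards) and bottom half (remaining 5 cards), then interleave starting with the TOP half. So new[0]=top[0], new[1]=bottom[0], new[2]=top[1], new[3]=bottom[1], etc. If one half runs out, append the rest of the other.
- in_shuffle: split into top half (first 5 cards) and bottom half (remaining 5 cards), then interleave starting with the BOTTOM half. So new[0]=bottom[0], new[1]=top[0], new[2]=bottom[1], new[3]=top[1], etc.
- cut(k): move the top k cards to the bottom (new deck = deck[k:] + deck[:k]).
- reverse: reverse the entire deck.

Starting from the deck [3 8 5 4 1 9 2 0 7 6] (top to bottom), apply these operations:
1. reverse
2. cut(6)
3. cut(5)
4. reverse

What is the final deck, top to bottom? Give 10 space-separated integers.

Answer: 6 3 8 5 4 1 9 2 0 7

Derivation:
After op 1 (reverse): [6 7 0 2 9 1 4 5 8 3]
After op 2 (cut(6)): [4 5 8 3 6 7 0 2 9 1]
After op 3 (cut(5)): [7 0 2 9 1 4 5 8 3 6]
After op 4 (reverse): [6 3 8 5 4 1 9 2 0 7]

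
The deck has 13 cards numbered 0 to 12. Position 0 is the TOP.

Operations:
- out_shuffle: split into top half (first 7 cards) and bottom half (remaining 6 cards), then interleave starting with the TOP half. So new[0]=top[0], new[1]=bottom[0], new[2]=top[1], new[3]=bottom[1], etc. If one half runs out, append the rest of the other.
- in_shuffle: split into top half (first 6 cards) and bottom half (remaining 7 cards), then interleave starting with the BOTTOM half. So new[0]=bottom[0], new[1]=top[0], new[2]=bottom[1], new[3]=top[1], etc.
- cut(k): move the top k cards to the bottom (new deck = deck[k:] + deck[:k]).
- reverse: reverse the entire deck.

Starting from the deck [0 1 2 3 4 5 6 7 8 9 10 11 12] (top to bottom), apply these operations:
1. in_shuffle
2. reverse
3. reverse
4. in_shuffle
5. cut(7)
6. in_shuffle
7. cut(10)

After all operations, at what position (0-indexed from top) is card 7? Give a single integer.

Answer: 0

Derivation:
After op 1 (in_shuffle): [6 0 7 1 8 2 9 3 10 4 11 5 12]
After op 2 (reverse): [12 5 11 4 10 3 9 2 8 1 7 0 6]
After op 3 (reverse): [6 0 7 1 8 2 9 3 10 4 11 5 12]
After op 4 (in_shuffle): [9 6 3 0 10 7 4 1 11 8 5 2 12]
After op 5 (cut(7)): [1 11 8 5 2 12 9 6 3 0 10 7 4]
After op 6 (in_shuffle): [9 1 6 11 3 8 0 5 10 2 7 12 4]
After op 7 (cut(10)): [7 12 4 9 1 6 11 3 8 0 5 10 2]
Card 7 is at position 0.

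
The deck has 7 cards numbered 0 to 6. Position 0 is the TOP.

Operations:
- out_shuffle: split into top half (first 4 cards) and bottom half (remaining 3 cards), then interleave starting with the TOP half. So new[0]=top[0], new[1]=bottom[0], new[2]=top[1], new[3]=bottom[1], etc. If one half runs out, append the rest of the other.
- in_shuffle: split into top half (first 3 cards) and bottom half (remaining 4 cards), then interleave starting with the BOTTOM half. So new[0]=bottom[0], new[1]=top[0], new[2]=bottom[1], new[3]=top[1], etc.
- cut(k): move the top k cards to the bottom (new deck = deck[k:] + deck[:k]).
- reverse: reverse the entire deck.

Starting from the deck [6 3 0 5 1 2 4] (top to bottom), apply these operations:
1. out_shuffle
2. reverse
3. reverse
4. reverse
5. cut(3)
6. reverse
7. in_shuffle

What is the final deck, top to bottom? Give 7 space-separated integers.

After op 1 (out_shuffle): [6 1 3 2 0 4 5]
After op 2 (reverse): [5 4 0 2 3 1 6]
After op 3 (reverse): [6 1 3 2 0 4 5]
After op 4 (reverse): [5 4 0 2 3 1 6]
After op 5 (cut(3)): [2 3 1 6 5 4 0]
After op 6 (reverse): [0 4 5 6 1 3 2]
After op 7 (in_shuffle): [6 0 1 4 3 5 2]

Answer: 6 0 1 4 3 5 2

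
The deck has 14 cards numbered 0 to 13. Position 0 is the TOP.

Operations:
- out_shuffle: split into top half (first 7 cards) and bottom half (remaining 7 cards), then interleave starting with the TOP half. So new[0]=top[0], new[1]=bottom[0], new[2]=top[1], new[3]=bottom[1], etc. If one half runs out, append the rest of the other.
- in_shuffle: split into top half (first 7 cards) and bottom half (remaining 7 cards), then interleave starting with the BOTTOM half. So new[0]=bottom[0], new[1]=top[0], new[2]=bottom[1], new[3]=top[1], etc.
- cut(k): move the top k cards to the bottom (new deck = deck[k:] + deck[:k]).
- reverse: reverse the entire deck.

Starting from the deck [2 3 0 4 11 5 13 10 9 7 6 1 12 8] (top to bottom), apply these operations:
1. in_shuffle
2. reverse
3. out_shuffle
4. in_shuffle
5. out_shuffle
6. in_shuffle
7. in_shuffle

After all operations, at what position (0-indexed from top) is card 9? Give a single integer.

After op 1 (in_shuffle): [10 2 9 3 7 0 6 4 1 11 12 5 8 13]
After op 2 (reverse): [13 8 5 12 11 1 4 6 0 7 3 9 2 10]
After op 3 (out_shuffle): [13 6 8 0 5 7 12 3 11 9 1 2 4 10]
After op 4 (in_shuffle): [3 13 11 6 9 8 1 0 2 5 4 7 10 12]
After op 5 (out_shuffle): [3 0 13 2 11 5 6 4 9 7 8 10 1 12]
After op 6 (in_shuffle): [4 3 9 0 7 13 8 2 10 11 1 5 12 6]
After op 7 (in_shuffle): [2 4 10 3 11 9 1 0 5 7 12 13 6 8]
Card 9 is at position 5.

Answer: 5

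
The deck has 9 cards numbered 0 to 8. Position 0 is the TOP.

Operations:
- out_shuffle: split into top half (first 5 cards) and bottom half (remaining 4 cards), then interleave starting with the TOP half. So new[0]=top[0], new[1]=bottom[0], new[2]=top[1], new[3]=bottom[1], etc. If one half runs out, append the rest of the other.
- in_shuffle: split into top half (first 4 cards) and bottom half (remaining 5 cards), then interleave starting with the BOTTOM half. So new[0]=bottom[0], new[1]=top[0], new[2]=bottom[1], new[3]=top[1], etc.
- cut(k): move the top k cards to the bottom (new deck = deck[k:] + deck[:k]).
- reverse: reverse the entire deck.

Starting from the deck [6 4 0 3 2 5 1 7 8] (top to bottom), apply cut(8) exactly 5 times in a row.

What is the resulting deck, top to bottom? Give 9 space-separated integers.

After op 1 (cut(8)): [8 6 4 0 3 2 5 1 7]
After op 2 (cut(8)): [7 8 6 4 0 3 2 5 1]
After op 3 (cut(8)): [1 7 8 6 4 0 3 2 5]
After op 4 (cut(8)): [5 1 7 8 6 4 0 3 2]
After op 5 (cut(8)): [2 5 1 7 8 6 4 0 3]

Answer: 2 5 1 7 8 6 4 0 3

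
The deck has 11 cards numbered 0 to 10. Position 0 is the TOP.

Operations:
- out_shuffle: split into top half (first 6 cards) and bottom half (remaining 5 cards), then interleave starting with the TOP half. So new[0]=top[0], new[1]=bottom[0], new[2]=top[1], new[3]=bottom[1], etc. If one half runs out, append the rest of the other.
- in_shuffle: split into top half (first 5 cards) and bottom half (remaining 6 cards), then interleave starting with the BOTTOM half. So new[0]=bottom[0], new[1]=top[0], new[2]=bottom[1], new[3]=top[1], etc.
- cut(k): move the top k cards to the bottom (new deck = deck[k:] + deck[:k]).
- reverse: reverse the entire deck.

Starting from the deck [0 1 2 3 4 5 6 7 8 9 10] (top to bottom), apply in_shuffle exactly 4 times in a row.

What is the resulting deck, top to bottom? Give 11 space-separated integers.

Answer: 8 6 4 2 0 9 7 5 3 1 10

Derivation:
After op 1 (in_shuffle): [5 0 6 1 7 2 8 3 9 4 10]
After op 2 (in_shuffle): [2 5 8 0 3 6 9 1 4 7 10]
After op 3 (in_shuffle): [6 2 9 5 1 8 4 0 7 3 10]
After op 4 (in_shuffle): [8 6 4 2 0 9 7 5 3 1 10]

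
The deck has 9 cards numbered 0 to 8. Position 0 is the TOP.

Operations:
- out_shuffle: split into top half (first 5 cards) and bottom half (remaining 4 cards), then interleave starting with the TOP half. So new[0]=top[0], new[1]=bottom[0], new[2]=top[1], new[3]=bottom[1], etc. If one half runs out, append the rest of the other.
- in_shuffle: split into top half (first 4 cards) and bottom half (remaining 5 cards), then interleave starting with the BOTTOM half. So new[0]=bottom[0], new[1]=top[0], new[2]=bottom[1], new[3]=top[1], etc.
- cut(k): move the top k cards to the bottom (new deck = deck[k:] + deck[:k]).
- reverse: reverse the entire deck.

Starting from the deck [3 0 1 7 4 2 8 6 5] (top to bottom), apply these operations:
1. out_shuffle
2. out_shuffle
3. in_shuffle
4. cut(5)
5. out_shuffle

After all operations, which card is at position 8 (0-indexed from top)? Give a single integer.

Answer: 0

Derivation:
After op 1 (out_shuffle): [3 2 0 8 1 6 7 5 4]
After op 2 (out_shuffle): [3 6 2 7 0 5 8 4 1]
After op 3 (in_shuffle): [0 3 5 6 8 2 4 7 1]
After op 4 (cut(5)): [2 4 7 1 0 3 5 6 8]
After op 5 (out_shuffle): [2 3 4 5 7 6 1 8 0]
Position 8: card 0.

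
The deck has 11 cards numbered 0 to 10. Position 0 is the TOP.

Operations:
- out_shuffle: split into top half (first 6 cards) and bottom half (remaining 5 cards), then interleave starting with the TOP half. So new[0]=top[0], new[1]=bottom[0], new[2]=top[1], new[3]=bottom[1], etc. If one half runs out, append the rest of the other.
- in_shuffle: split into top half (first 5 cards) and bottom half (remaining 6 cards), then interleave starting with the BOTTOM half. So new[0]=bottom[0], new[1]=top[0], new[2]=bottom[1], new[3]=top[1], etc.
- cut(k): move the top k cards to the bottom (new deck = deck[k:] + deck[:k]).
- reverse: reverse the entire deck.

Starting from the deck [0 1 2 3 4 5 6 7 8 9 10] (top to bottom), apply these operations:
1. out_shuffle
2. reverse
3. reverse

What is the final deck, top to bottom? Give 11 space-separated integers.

After op 1 (out_shuffle): [0 6 1 7 2 8 3 9 4 10 5]
After op 2 (reverse): [5 10 4 9 3 8 2 7 1 6 0]
After op 3 (reverse): [0 6 1 7 2 8 3 9 4 10 5]

Answer: 0 6 1 7 2 8 3 9 4 10 5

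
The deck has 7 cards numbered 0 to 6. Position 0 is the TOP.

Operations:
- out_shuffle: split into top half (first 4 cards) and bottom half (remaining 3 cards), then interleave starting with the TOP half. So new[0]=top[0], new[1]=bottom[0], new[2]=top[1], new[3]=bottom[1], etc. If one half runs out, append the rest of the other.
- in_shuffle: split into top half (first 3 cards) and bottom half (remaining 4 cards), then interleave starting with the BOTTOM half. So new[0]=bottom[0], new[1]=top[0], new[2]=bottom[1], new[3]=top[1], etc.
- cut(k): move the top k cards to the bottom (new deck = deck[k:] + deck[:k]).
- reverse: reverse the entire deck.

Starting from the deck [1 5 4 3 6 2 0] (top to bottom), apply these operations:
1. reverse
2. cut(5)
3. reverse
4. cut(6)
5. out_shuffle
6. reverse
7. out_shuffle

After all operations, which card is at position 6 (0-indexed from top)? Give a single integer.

After op 1 (reverse): [0 2 6 3 4 5 1]
After op 2 (cut(5)): [5 1 0 2 6 3 4]
After op 3 (reverse): [4 3 6 2 0 1 5]
After op 4 (cut(6)): [5 4 3 6 2 0 1]
After op 5 (out_shuffle): [5 2 4 0 3 1 6]
After op 6 (reverse): [6 1 3 0 4 2 5]
After op 7 (out_shuffle): [6 4 1 2 3 5 0]
Position 6: card 0.

Answer: 0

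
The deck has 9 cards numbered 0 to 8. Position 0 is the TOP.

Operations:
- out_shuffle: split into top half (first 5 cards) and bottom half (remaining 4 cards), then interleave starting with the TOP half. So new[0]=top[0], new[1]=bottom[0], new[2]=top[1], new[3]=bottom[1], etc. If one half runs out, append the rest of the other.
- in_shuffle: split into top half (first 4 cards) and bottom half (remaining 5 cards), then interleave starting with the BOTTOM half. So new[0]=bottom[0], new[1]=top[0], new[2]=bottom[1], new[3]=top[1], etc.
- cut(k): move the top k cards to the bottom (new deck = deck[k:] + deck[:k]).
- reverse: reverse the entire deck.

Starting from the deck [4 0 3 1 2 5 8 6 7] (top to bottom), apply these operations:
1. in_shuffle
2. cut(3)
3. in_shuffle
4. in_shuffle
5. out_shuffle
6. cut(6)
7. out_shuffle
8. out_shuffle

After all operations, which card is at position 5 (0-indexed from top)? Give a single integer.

Answer: 8

Derivation:
After op 1 (in_shuffle): [2 4 5 0 8 3 6 1 7]
After op 2 (cut(3)): [0 8 3 6 1 7 2 4 5]
After op 3 (in_shuffle): [1 0 7 8 2 3 4 6 5]
After op 4 (in_shuffle): [2 1 3 0 4 7 6 8 5]
After op 5 (out_shuffle): [2 7 1 6 3 8 0 5 4]
After op 6 (cut(6)): [0 5 4 2 7 1 6 3 8]
After op 7 (out_shuffle): [0 1 5 6 4 3 2 8 7]
After op 8 (out_shuffle): [0 3 1 2 5 8 6 7 4]
Position 5: card 8.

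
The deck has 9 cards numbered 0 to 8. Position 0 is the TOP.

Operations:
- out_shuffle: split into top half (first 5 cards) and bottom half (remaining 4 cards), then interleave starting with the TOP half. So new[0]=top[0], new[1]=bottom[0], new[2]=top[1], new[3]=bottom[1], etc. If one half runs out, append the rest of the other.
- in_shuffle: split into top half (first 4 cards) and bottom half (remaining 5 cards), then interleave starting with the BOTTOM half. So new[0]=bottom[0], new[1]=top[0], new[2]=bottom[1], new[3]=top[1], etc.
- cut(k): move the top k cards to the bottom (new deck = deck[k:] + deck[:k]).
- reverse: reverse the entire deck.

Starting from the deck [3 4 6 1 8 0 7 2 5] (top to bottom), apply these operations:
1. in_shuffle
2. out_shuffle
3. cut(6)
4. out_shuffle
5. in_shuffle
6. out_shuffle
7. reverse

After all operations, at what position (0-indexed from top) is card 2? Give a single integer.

Answer: 3

Derivation:
After op 1 (in_shuffle): [8 3 0 4 7 6 2 1 5]
After op 2 (out_shuffle): [8 6 3 2 0 1 4 5 7]
After op 3 (cut(6)): [4 5 7 8 6 3 2 0 1]
After op 4 (out_shuffle): [4 3 5 2 7 0 8 1 6]
After op 5 (in_shuffle): [7 4 0 3 8 5 1 2 6]
After op 6 (out_shuffle): [7 5 4 1 0 2 3 6 8]
After op 7 (reverse): [8 6 3 2 0 1 4 5 7]
Card 2 is at position 3.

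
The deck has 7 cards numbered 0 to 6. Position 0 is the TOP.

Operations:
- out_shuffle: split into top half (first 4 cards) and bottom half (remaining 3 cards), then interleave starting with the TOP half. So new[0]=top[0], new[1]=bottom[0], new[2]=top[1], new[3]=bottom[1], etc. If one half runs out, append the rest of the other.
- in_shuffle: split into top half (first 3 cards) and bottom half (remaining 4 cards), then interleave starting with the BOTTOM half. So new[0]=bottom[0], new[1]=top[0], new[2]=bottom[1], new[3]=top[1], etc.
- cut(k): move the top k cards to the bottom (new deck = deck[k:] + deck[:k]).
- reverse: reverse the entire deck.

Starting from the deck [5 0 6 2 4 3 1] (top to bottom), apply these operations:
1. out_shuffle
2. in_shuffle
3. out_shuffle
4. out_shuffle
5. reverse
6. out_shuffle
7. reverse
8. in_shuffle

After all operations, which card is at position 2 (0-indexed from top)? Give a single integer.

Answer: 4

Derivation:
After op 1 (out_shuffle): [5 4 0 3 6 1 2]
After op 2 (in_shuffle): [3 5 6 4 1 0 2]
After op 3 (out_shuffle): [3 1 5 0 6 2 4]
After op 4 (out_shuffle): [3 6 1 2 5 4 0]
After op 5 (reverse): [0 4 5 2 1 6 3]
After op 6 (out_shuffle): [0 1 4 6 5 3 2]
After op 7 (reverse): [2 3 5 6 4 1 0]
After op 8 (in_shuffle): [6 2 4 3 1 5 0]
Position 2: card 4.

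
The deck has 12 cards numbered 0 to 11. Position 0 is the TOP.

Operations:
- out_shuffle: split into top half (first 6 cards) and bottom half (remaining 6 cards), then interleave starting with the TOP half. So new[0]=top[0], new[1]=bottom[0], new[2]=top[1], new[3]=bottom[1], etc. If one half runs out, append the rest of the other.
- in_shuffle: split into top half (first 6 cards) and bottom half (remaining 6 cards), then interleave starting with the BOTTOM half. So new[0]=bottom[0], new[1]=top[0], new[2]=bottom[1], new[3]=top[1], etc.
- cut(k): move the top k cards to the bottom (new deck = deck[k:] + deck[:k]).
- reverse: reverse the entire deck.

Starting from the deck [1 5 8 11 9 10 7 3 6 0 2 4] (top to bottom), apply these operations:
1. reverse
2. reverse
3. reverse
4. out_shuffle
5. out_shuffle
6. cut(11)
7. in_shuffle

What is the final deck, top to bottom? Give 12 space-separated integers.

Answer: 3 1 9 4 5 6 0 10 7 8 11 2

Derivation:
After op 1 (reverse): [4 2 0 6 3 7 10 9 11 8 5 1]
After op 2 (reverse): [1 5 8 11 9 10 7 3 6 0 2 4]
After op 3 (reverse): [4 2 0 6 3 7 10 9 11 8 5 1]
After op 4 (out_shuffle): [4 10 2 9 0 11 6 8 3 5 7 1]
After op 5 (out_shuffle): [4 6 10 8 2 3 9 5 0 7 11 1]
After op 6 (cut(11)): [1 4 6 10 8 2 3 9 5 0 7 11]
After op 7 (in_shuffle): [3 1 9 4 5 6 0 10 7 8 11 2]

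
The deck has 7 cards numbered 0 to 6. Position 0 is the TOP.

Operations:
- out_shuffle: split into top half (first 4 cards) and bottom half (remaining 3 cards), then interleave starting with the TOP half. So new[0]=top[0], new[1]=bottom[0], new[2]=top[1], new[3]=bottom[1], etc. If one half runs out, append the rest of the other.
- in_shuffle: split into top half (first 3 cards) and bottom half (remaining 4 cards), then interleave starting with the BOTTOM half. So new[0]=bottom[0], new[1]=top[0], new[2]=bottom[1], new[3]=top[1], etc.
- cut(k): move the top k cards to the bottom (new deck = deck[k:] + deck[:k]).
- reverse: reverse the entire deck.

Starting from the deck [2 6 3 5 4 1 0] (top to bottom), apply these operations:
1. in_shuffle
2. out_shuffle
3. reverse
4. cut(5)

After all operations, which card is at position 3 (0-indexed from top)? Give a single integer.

Answer: 0

Derivation:
After op 1 (in_shuffle): [5 2 4 6 1 3 0]
After op 2 (out_shuffle): [5 1 2 3 4 0 6]
After op 3 (reverse): [6 0 4 3 2 1 5]
After op 4 (cut(5)): [1 5 6 0 4 3 2]
Position 3: card 0.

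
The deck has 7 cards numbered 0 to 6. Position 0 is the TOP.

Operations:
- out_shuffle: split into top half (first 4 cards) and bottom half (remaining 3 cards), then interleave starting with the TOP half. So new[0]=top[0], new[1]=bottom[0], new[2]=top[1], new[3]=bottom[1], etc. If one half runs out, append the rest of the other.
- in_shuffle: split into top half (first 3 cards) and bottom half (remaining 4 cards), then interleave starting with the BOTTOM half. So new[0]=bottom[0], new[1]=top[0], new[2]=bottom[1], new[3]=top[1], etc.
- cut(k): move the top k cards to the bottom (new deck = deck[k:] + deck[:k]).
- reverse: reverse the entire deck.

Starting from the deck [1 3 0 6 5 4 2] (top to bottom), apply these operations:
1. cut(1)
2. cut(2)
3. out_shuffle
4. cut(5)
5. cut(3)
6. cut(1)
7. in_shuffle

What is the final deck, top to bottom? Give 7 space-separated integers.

After op 1 (cut(1)): [3 0 6 5 4 2 1]
After op 2 (cut(2)): [6 5 4 2 1 3 0]
After op 3 (out_shuffle): [6 1 5 3 4 0 2]
After op 4 (cut(5)): [0 2 6 1 5 3 4]
After op 5 (cut(3)): [1 5 3 4 0 2 6]
After op 6 (cut(1)): [5 3 4 0 2 6 1]
After op 7 (in_shuffle): [0 5 2 3 6 4 1]

Answer: 0 5 2 3 6 4 1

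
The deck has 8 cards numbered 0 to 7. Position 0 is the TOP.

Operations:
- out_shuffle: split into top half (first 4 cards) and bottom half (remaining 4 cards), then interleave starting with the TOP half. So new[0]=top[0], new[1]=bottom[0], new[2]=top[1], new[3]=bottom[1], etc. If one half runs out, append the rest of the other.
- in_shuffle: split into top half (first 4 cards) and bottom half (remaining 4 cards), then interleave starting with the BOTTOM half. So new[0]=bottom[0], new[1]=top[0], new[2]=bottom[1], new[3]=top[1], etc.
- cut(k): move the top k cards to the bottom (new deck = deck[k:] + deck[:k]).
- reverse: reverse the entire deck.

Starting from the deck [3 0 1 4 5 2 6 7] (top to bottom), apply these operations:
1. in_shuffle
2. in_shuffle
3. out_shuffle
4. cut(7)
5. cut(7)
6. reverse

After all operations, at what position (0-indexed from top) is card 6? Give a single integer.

Answer: 5

Derivation:
After op 1 (in_shuffle): [5 3 2 0 6 1 7 4]
After op 2 (in_shuffle): [6 5 1 3 7 2 4 0]
After op 3 (out_shuffle): [6 7 5 2 1 4 3 0]
After op 4 (cut(7)): [0 6 7 5 2 1 4 3]
After op 5 (cut(7)): [3 0 6 7 5 2 1 4]
After op 6 (reverse): [4 1 2 5 7 6 0 3]
Card 6 is at position 5.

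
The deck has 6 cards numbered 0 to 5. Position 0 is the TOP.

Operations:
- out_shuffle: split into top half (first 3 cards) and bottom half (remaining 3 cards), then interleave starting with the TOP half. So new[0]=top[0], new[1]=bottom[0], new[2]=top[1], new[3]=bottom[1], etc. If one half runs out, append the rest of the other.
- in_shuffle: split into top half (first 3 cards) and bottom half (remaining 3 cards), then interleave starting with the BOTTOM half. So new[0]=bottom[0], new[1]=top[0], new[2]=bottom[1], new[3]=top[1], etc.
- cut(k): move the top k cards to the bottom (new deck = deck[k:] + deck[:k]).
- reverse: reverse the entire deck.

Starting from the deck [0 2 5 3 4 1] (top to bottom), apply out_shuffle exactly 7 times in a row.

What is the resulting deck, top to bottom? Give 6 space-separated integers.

After op 1 (out_shuffle): [0 3 2 4 5 1]
After op 2 (out_shuffle): [0 4 3 5 2 1]
After op 3 (out_shuffle): [0 5 4 2 3 1]
After op 4 (out_shuffle): [0 2 5 3 4 1]
After op 5 (out_shuffle): [0 3 2 4 5 1]
After op 6 (out_shuffle): [0 4 3 5 2 1]
After op 7 (out_shuffle): [0 5 4 2 3 1]

Answer: 0 5 4 2 3 1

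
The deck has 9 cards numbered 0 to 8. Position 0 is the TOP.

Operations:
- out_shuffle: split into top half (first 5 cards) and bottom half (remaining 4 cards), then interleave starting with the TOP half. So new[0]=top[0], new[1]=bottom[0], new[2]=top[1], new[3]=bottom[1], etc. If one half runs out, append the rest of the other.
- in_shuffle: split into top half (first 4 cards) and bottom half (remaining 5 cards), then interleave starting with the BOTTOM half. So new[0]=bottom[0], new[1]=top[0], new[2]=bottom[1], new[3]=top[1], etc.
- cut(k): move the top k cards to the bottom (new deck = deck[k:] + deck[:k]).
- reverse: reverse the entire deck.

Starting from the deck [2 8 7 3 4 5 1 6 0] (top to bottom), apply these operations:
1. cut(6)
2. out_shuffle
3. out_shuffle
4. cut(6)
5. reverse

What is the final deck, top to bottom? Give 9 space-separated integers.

After op 1 (cut(6)): [1 6 0 2 8 7 3 4 5]
After op 2 (out_shuffle): [1 7 6 3 0 4 2 5 8]
After op 3 (out_shuffle): [1 4 7 2 6 5 3 8 0]
After op 4 (cut(6)): [3 8 0 1 4 7 2 6 5]
After op 5 (reverse): [5 6 2 7 4 1 0 8 3]

Answer: 5 6 2 7 4 1 0 8 3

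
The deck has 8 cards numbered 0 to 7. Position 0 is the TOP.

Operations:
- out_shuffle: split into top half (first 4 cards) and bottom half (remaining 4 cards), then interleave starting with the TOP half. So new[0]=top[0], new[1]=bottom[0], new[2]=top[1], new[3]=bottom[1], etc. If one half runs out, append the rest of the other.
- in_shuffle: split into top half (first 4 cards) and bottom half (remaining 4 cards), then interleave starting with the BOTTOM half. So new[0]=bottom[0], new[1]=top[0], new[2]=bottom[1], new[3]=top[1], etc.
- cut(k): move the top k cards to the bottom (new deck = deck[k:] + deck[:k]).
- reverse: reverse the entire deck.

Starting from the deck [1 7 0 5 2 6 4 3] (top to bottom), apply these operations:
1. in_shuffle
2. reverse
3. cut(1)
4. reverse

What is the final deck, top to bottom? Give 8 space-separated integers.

Answer: 5 2 1 6 7 4 0 3

Derivation:
After op 1 (in_shuffle): [2 1 6 7 4 0 3 5]
After op 2 (reverse): [5 3 0 4 7 6 1 2]
After op 3 (cut(1)): [3 0 4 7 6 1 2 5]
After op 4 (reverse): [5 2 1 6 7 4 0 3]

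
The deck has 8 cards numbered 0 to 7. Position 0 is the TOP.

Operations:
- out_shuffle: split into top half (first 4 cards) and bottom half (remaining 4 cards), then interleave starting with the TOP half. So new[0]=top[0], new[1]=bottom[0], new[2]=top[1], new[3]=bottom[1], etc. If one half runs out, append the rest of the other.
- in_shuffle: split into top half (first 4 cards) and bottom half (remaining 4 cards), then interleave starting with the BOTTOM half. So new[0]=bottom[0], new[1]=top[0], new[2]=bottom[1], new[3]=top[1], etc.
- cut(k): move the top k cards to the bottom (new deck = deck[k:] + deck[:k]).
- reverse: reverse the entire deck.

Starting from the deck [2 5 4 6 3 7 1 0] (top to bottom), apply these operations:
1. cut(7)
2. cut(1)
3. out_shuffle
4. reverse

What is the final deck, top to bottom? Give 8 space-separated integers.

After op 1 (cut(7)): [0 2 5 4 6 3 7 1]
After op 2 (cut(1)): [2 5 4 6 3 7 1 0]
After op 3 (out_shuffle): [2 3 5 7 4 1 6 0]
After op 4 (reverse): [0 6 1 4 7 5 3 2]

Answer: 0 6 1 4 7 5 3 2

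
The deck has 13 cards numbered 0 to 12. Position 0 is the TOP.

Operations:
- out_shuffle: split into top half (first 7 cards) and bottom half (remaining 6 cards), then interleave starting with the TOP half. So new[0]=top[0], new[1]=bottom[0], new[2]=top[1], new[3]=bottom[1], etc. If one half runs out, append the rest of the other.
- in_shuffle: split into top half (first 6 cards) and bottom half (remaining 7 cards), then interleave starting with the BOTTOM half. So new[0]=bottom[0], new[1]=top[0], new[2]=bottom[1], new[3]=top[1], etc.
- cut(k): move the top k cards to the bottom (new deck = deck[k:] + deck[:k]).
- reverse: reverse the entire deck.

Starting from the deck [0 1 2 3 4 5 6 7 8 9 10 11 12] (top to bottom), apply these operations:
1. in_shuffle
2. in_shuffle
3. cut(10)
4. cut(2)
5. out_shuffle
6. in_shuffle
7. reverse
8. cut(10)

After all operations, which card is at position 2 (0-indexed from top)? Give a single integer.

After op 1 (in_shuffle): [6 0 7 1 8 2 9 3 10 4 11 5 12]
After op 2 (in_shuffle): [9 6 3 0 10 7 4 1 11 8 5 2 12]
After op 3 (cut(10)): [5 2 12 9 6 3 0 10 7 4 1 11 8]
After op 4 (cut(2)): [12 9 6 3 0 10 7 4 1 11 8 5 2]
After op 5 (out_shuffle): [12 4 9 1 6 11 3 8 0 5 10 2 7]
After op 6 (in_shuffle): [3 12 8 4 0 9 5 1 10 6 2 11 7]
After op 7 (reverse): [7 11 2 6 10 1 5 9 0 4 8 12 3]
After op 8 (cut(10)): [8 12 3 7 11 2 6 10 1 5 9 0 4]
Position 2: card 3.

Answer: 3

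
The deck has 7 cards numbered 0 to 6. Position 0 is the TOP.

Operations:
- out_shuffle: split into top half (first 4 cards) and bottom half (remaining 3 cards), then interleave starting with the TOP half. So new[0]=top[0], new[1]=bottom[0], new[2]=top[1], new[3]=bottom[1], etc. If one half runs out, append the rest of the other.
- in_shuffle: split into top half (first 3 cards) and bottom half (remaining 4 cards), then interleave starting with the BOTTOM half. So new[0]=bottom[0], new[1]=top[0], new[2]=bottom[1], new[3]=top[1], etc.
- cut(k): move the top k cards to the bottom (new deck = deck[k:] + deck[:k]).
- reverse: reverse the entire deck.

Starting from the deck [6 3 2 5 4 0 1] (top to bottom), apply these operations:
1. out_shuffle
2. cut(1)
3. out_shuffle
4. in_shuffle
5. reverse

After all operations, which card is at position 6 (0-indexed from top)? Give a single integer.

Answer: 5

Derivation:
After op 1 (out_shuffle): [6 4 3 0 2 1 5]
After op 2 (cut(1)): [4 3 0 2 1 5 6]
After op 3 (out_shuffle): [4 1 3 5 0 6 2]
After op 4 (in_shuffle): [5 4 0 1 6 3 2]
After op 5 (reverse): [2 3 6 1 0 4 5]
Position 6: card 5.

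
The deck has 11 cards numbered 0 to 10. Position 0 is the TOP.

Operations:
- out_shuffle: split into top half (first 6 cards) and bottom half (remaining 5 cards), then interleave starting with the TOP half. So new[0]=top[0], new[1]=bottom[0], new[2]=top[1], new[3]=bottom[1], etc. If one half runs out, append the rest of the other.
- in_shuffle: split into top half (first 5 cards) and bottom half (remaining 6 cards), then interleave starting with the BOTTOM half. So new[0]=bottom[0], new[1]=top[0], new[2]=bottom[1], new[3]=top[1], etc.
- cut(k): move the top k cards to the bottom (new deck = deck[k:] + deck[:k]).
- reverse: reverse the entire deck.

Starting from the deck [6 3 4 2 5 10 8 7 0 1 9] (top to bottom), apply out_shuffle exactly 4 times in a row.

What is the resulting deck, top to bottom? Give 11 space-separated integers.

Answer: 6 1 7 10 2 3 9 0 8 5 4

Derivation:
After op 1 (out_shuffle): [6 8 3 7 4 0 2 1 5 9 10]
After op 2 (out_shuffle): [6 2 8 1 3 5 7 9 4 10 0]
After op 3 (out_shuffle): [6 7 2 9 8 4 1 10 3 0 5]
After op 4 (out_shuffle): [6 1 7 10 2 3 9 0 8 5 4]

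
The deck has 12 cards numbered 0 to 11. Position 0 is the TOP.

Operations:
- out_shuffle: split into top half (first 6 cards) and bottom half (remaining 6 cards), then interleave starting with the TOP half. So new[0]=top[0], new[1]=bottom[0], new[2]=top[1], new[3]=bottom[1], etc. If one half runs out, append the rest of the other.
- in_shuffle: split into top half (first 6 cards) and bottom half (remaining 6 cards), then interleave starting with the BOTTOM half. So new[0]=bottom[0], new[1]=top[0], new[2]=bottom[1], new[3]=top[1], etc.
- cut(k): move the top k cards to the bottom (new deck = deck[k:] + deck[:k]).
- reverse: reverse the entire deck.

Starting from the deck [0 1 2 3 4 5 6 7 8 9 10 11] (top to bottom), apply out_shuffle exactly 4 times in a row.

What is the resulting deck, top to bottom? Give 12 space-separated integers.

After op 1 (out_shuffle): [0 6 1 7 2 8 3 9 4 10 5 11]
After op 2 (out_shuffle): [0 3 6 9 1 4 7 10 2 5 8 11]
After op 3 (out_shuffle): [0 7 3 10 6 2 9 5 1 8 4 11]
After op 4 (out_shuffle): [0 9 7 5 3 1 10 8 6 4 2 11]

Answer: 0 9 7 5 3 1 10 8 6 4 2 11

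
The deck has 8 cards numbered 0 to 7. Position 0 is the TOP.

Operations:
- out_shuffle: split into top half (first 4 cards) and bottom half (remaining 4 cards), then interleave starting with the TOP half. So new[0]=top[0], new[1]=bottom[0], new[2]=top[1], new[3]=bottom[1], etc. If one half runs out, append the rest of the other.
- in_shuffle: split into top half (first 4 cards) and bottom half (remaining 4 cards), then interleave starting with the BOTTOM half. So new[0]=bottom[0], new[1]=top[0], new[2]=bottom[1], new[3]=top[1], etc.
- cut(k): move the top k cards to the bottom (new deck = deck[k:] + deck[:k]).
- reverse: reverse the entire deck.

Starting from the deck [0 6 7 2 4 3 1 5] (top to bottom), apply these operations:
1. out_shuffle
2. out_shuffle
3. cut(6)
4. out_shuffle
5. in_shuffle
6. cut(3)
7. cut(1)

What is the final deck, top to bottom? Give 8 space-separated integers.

After op 1 (out_shuffle): [0 4 6 3 7 1 2 5]
After op 2 (out_shuffle): [0 7 4 1 6 2 3 5]
After op 3 (cut(6)): [3 5 0 7 4 1 6 2]
After op 4 (out_shuffle): [3 4 5 1 0 6 7 2]
After op 5 (in_shuffle): [0 3 6 4 7 5 2 1]
After op 6 (cut(3)): [4 7 5 2 1 0 3 6]
After op 7 (cut(1)): [7 5 2 1 0 3 6 4]

Answer: 7 5 2 1 0 3 6 4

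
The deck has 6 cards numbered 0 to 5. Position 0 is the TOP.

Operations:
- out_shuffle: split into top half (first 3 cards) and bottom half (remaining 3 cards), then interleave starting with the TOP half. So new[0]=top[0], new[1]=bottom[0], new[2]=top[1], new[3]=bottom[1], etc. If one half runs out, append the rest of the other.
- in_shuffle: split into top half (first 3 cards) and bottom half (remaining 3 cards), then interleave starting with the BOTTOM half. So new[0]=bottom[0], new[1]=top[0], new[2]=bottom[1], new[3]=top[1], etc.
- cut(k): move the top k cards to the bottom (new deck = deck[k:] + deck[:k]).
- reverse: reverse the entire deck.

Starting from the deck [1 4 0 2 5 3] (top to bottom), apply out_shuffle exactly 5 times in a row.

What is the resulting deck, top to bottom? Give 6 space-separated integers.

After op 1 (out_shuffle): [1 2 4 5 0 3]
After op 2 (out_shuffle): [1 5 2 0 4 3]
After op 3 (out_shuffle): [1 0 5 4 2 3]
After op 4 (out_shuffle): [1 4 0 2 5 3]
After op 5 (out_shuffle): [1 2 4 5 0 3]

Answer: 1 2 4 5 0 3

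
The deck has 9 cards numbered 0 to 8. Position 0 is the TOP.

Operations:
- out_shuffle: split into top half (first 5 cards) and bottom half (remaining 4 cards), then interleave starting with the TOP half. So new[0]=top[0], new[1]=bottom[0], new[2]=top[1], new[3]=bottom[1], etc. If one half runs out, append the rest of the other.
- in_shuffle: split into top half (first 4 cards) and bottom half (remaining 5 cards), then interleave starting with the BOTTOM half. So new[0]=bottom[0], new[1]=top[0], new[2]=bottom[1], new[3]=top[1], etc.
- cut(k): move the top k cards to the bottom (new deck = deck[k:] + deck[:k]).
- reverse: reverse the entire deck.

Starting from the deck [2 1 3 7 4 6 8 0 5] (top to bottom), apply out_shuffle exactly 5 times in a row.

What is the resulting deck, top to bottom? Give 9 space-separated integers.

After op 1 (out_shuffle): [2 6 1 8 3 0 7 5 4]
After op 2 (out_shuffle): [2 0 6 7 1 5 8 4 3]
After op 3 (out_shuffle): [2 5 0 8 6 4 7 3 1]
After op 4 (out_shuffle): [2 4 5 7 0 3 8 1 6]
After op 5 (out_shuffle): [2 3 4 8 5 1 7 6 0]

Answer: 2 3 4 8 5 1 7 6 0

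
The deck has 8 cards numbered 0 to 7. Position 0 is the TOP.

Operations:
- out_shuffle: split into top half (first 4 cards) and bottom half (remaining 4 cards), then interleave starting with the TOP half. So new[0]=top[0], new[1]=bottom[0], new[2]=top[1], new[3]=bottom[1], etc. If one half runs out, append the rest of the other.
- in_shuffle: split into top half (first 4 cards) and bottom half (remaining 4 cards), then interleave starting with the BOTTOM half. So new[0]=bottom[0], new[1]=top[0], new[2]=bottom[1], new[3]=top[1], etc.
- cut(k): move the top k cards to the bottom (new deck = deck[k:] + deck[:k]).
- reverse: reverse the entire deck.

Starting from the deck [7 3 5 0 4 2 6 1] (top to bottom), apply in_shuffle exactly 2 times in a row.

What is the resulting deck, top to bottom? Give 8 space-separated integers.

Answer: 6 4 5 7 1 2 0 3

Derivation:
After op 1 (in_shuffle): [4 7 2 3 6 5 1 0]
After op 2 (in_shuffle): [6 4 5 7 1 2 0 3]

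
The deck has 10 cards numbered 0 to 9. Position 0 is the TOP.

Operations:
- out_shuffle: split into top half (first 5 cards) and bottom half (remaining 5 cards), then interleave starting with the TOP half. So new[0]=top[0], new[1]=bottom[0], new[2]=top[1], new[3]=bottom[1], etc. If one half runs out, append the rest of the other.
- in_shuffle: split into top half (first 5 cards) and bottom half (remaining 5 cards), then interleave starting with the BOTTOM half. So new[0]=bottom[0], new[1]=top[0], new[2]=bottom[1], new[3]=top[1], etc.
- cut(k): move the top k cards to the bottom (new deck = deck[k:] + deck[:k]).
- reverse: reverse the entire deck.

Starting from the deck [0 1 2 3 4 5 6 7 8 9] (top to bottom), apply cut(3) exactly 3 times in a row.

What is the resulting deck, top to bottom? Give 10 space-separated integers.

Answer: 9 0 1 2 3 4 5 6 7 8

Derivation:
After op 1 (cut(3)): [3 4 5 6 7 8 9 0 1 2]
After op 2 (cut(3)): [6 7 8 9 0 1 2 3 4 5]
After op 3 (cut(3)): [9 0 1 2 3 4 5 6 7 8]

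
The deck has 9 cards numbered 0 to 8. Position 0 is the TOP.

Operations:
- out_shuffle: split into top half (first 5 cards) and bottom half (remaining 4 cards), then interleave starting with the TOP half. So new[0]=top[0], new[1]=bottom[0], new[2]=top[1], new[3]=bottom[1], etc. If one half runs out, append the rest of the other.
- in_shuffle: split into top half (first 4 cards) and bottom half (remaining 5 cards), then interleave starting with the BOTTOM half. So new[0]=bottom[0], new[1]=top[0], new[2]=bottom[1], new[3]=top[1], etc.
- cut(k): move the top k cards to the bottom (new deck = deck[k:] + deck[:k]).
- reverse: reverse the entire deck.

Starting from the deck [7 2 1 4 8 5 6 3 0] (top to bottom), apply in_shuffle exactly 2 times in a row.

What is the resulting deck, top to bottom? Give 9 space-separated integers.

Answer: 6 8 1 7 3 5 4 2 0

Derivation:
After op 1 (in_shuffle): [8 7 5 2 6 1 3 4 0]
After op 2 (in_shuffle): [6 8 1 7 3 5 4 2 0]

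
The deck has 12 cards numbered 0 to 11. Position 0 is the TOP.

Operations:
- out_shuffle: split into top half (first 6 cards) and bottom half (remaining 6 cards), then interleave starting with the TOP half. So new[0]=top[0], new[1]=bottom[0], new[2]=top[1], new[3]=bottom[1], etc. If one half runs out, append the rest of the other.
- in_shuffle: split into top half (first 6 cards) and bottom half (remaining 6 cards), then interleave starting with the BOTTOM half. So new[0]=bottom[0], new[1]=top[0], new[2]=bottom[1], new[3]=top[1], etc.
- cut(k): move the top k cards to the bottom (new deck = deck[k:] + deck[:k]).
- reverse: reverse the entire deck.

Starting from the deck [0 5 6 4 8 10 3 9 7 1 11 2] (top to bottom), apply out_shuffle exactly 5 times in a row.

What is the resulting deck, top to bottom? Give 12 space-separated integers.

Answer: 0 11 1 7 9 3 10 8 4 6 5 2

Derivation:
After op 1 (out_shuffle): [0 3 5 9 6 7 4 1 8 11 10 2]
After op 2 (out_shuffle): [0 4 3 1 5 8 9 11 6 10 7 2]
After op 3 (out_shuffle): [0 9 4 11 3 6 1 10 5 7 8 2]
After op 4 (out_shuffle): [0 1 9 10 4 5 11 7 3 8 6 2]
After op 5 (out_shuffle): [0 11 1 7 9 3 10 8 4 6 5 2]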